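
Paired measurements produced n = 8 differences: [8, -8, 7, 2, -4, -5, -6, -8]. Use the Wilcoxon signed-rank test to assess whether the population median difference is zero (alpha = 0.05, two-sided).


Step 1: Drop any zero differences (none here) and take |d_i|.
|d| = [8, 8, 7, 2, 4, 5, 6, 8]
Step 2: Midrank |d_i| (ties get averaged ranks).
ranks: |8|->7, |8|->7, |7|->5, |2|->1, |4|->2, |5|->3, |6|->4, |8|->7
Step 3: Attach original signs; sum ranks with positive sign and with negative sign.
W+ = 7 + 5 + 1 = 13
W- = 7 + 2 + 3 + 4 + 7 = 23
(Check: W+ + W- = 36 should equal n(n+1)/2 = 36.)
Step 4: Test statistic W = min(W+, W-) = 13.
Step 5: Ties in |d|, so use the tie-corrected normal approximation.
        E[W] = n(n+1)/4 = 8*9/4 = 18.
        Tie groups: |d|=8 (t=3); sum(t^3 - t) = 24.
        Var[W] = n(n+1)(2n+1)/24 - sum(t^3-t)/48 = 1224/24 - 24/48 = 50.5.
        z = (W - E[W]) / sqrt(Var[W]) = (13 - 18) / 7.1063 = -0.7036.
        Two-sided p = 2*Phi(z) = 0.481683.
Step 6: alpha = 0.05. fail to reject H0.

W+ = 13, W- = 23, W = min = 13, p = 0.481683, fail to reject H0.


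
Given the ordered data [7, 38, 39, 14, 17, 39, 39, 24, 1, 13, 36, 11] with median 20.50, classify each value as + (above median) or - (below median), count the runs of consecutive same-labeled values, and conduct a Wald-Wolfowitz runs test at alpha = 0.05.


Step 1: Compute median = 20.50; label A = above, B = below.
Labels in order: BAABBAAABBAB  (n_A = 6, n_B = 6)
Step 2: Count runs R = 7.
Step 3: Under H0 (random ordering), E[R] = 2*n_A*n_B/(n_A+n_B) + 1 = 2*6*6/12 + 1 = 7.0000.
        Var[R] = 2*n_A*n_B*(2*n_A*n_B - n_A - n_B) / ((n_A+n_B)^2 * (n_A+n_B-1)) = 4320/1584 = 2.7273.
        SD[R] = 1.6514.
Step 4: R = E[R], so z = 0 with no continuity correction.
Step 5: Two-sided p-value via normal approximation = 2*(1 - Phi(|z|)) = 1.000000.
Step 6: alpha = 0.05. fail to reject H0.

R = 7, z = 0.0000, p = 1.000000, fail to reject H0.


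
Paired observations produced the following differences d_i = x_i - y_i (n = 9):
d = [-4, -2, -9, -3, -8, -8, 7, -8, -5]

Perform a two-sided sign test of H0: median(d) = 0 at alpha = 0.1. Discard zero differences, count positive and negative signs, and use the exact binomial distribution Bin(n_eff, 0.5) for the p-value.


Step 1: Discard zero differences. Original n = 9; n_eff = number of nonzero differences = 9.
Nonzero differences (with sign): -4, -2, -9, -3, -8, -8, +7, -8, -5
Step 2: Count signs: positive = 1, negative = 8.
Step 3: Under H0: P(positive) = 0.5, so the number of positives S ~ Bin(9, 0.5).
Step 4: Two-sided exact p-value = sum of Bin(9,0.5) probabilities at or below the observed probability = 0.039062.
Step 5: alpha = 0.1. reject H0.

n_eff = 9, pos = 1, neg = 8, p = 0.039062, reject H0.


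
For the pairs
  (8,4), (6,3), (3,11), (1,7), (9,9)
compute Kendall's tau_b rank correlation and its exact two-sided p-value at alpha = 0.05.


Step 1: Enumerate the 10 unordered pairs (i,j) with i<j and classify each by sign(x_j-x_i) * sign(y_j-y_i).
  (1,2):dx=-2,dy=-1->C; (1,3):dx=-5,dy=+7->D; (1,4):dx=-7,dy=+3->D; (1,5):dx=+1,dy=+5->C
  (2,3):dx=-3,dy=+8->D; (2,4):dx=-5,dy=+4->D; (2,5):dx=+3,dy=+6->C; (3,4):dx=-2,dy=-4->C
  (3,5):dx=+6,dy=-2->D; (4,5):dx=+8,dy=+2->C
Step 2: C = 5, D = 5, total pairs = 10.
Step 3: tau = (C - D)/(n(n-1)/2) = (5 - 5)/10 = 0.000000.
Step 4: Exact two-sided p-value (enumerate n! = 120 permutations of y under H0): p = 1.000000.
Step 5: alpha = 0.05. fail to reject H0.

tau_b = 0.0000 (C=5, D=5), p = 1.000000, fail to reject H0.


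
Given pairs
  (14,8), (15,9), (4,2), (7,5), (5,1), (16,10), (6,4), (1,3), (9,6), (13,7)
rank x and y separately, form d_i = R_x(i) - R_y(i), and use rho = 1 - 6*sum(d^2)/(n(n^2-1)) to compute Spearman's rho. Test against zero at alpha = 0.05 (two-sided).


Step 1: Rank x and y separately (midranks; no ties here).
rank(x): 14->8, 15->9, 4->2, 7->5, 5->3, 16->10, 6->4, 1->1, 9->6, 13->7
rank(y): 8->8, 9->9, 2->2, 5->5, 1->1, 10->10, 4->4, 3->3, 6->6, 7->7
Step 2: d_i = R_x(i) - R_y(i); compute d_i^2.
  (8-8)^2=0, (9-9)^2=0, (2-2)^2=0, (5-5)^2=0, (3-1)^2=4, (10-10)^2=0, (4-4)^2=0, (1-3)^2=4, (6-6)^2=0, (7-7)^2=0
sum(d^2) = 8.
Step 3: rho = 1 - 6*8 / (10*(10^2 - 1)) = 1 - 48/990 = 0.951515.
Step 4: Under H0, t = rho * sqrt((n-2)/(1-rho^2)) = 8.7493 ~ t(8).
Step 5: Two-sided p-value from the t-distribution with 8 df = 0.000023.
Step 6: alpha = 0.05. reject H0.

rho = 0.9515, p = 0.000023, reject H0 at alpha = 0.05.


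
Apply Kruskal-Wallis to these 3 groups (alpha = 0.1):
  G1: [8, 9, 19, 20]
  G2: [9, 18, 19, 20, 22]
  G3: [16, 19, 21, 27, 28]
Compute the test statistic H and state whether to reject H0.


Step 1: Combine all N = 14 observations and assign midranks.
sorted (value, group, rank): (8,G1,1), (9,G1,2.5), (9,G2,2.5), (16,G3,4), (18,G2,5), (19,G1,7), (19,G2,7), (19,G3,7), (20,G1,9.5), (20,G2,9.5), (21,G3,11), (22,G2,12), (27,G3,13), (28,G3,14)
Step 2: Sum ranks within each group.
R_1 = 20 (n_1 = 4)
R_2 = 36 (n_2 = 5)
R_3 = 49 (n_3 = 5)
Step 3: H = 12/(N(N+1)) * sum(R_i^2/n_i) - 3(N+1)
     = 12/(14*15) * (20^2/4 + 36^2/5 + 49^2/5) - 3*15
     = 0.057143 * 839.4 - 45
     = 2.965714.
Step 4: Ties present; correction factor C = 1 - 36/(14^3 - 14) = 0.986813. Corrected H = 2.965714 / 0.986813 = 3.005345.
Step 5: Under H0, H ~ chi^2(2); p-value = 0.222535.
Step 6: alpha = 0.1. fail to reject H0.

H = 3.0053, df = 2, p = 0.222535, fail to reject H0.


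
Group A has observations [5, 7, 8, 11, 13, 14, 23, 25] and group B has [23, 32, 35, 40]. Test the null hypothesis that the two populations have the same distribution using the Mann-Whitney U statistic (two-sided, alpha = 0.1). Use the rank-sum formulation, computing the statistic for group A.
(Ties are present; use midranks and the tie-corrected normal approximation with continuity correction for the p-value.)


Step 1: Combine and sort all 12 observations; assign midranks.
sorted (value, group): (5,X), (7,X), (8,X), (11,X), (13,X), (14,X), (23,X), (23,Y), (25,X), (32,Y), (35,Y), (40,Y)
ranks: 5->1, 7->2, 8->3, 11->4, 13->5, 14->6, 23->7.5, 23->7.5, 25->9, 32->10, 35->11, 40->12
Step 2: Rank sum for X: R1 = 1 + 2 + 3 + 4 + 5 + 6 + 7.5 + 9 = 37.5.
Step 3: U_X = R1 - n1(n1+1)/2 = 37.5 - 8*9/2 = 37.5 - 36 = 1.5.
       U_Y = n1*n2 - U_X = 32 - 1.5 = 30.5.
Step 4: Ties are present, so use the tie-corrected normal approximation (with continuity correction) for the p-value.
Step 5: p-value = 0.017221; compare to alpha = 0.1. reject H0.

U_X = 1.5, p = 0.017221, reject H0 at alpha = 0.1.


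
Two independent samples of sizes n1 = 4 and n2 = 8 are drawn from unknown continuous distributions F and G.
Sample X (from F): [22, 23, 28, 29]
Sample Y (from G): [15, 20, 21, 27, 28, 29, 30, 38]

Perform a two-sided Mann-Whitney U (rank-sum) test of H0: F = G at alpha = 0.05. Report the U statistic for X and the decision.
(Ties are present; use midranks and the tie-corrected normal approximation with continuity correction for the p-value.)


Step 1: Combine and sort all 12 observations; assign midranks.
sorted (value, group): (15,Y), (20,Y), (21,Y), (22,X), (23,X), (27,Y), (28,X), (28,Y), (29,X), (29,Y), (30,Y), (38,Y)
ranks: 15->1, 20->2, 21->3, 22->4, 23->5, 27->6, 28->7.5, 28->7.5, 29->9.5, 29->9.5, 30->11, 38->12
Step 2: Rank sum for X: R1 = 4 + 5 + 7.5 + 9.5 = 26.
Step 3: U_X = R1 - n1(n1+1)/2 = 26 - 4*5/2 = 26 - 10 = 16.
       U_Y = n1*n2 - U_X = 32 - 16 = 16.
Step 4: Ties are present, so use the tie-corrected normal approximation (with continuity correction) for the p-value.
Step 5: p-value = 1.000000; compare to alpha = 0.05. fail to reject H0.

U_X = 16, p = 1.000000, fail to reject H0 at alpha = 0.05.


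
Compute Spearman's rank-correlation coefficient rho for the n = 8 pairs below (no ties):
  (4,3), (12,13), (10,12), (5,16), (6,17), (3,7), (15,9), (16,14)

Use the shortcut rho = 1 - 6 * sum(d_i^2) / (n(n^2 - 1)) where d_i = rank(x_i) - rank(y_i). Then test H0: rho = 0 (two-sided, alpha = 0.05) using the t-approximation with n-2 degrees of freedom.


Step 1: Rank x and y separately (midranks; no ties here).
rank(x): 4->2, 12->6, 10->5, 5->3, 6->4, 3->1, 15->7, 16->8
rank(y): 3->1, 13->5, 12->4, 16->7, 17->8, 7->2, 9->3, 14->6
Step 2: d_i = R_x(i) - R_y(i); compute d_i^2.
  (2-1)^2=1, (6-5)^2=1, (5-4)^2=1, (3-7)^2=16, (4-8)^2=16, (1-2)^2=1, (7-3)^2=16, (8-6)^2=4
sum(d^2) = 56.
Step 3: rho = 1 - 6*56 / (8*(8^2 - 1)) = 1 - 336/504 = 0.333333.
Step 4: Under H0, t = rho * sqrt((n-2)/(1-rho^2)) = 0.8660 ~ t(6).
Step 5: Two-sided p-value from the t-distribution with 6 df = 0.419753.
Step 6: alpha = 0.05. fail to reject H0.

rho = 0.3333, p = 0.419753, fail to reject H0 at alpha = 0.05.


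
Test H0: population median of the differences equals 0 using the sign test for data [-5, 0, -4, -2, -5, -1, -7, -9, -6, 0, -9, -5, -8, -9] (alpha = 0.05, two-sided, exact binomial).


Step 1: Discard zero differences. Original n = 14; n_eff = number of nonzero differences = 12.
Nonzero differences (with sign): -5, -4, -2, -5, -1, -7, -9, -6, -9, -5, -8, -9
Step 2: Count signs: positive = 0, negative = 12.
Step 3: Under H0: P(positive) = 0.5, so the number of positives S ~ Bin(12, 0.5).
Step 4: Two-sided exact p-value = sum of Bin(12,0.5) probabilities at or below the observed probability = 0.000488.
Step 5: alpha = 0.05. reject H0.

n_eff = 12, pos = 0, neg = 12, p = 0.000488, reject H0.


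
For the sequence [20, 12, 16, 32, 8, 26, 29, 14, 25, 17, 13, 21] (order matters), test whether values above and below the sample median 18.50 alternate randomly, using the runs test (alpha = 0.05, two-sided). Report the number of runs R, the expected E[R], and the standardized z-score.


Step 1: Compute median = 18.50; label A = above, B = below.
Labels in order: ABBABAABABBA  (n_A = 6, n_B = 6)
Step 2: Count runs R = 9.
Step 3: Under H0 (random ordering), E[R] = 2*n_A*n_B/(n_A+n_B) + 1 = 2*6*6/12 + 1 = 7.0000.
        Var[R] = 2*n_A*n_B*(2*n_A*n_B - n_A - n_B) / ((n_A+n_B)^2 * (n_A+n_B-1)) = 4320/1584 = 2.7273.
        SD[R] = 1.6514.
Step 4: Continuity-corrected z = (R - 0.5 - E[R]) / SD[R] = (9 - 0.5 - 7.0000) / 1.6514 = 0.9083.
Step 5: Two-sided p-value via normal approximation = 2*(1 - Phi(|z|)) = 0.363722.
Step 6: alpha = 0.05. fail to reject H0.

R = 9, z = 0.9083, p = 0.363722, fail to reject H0.


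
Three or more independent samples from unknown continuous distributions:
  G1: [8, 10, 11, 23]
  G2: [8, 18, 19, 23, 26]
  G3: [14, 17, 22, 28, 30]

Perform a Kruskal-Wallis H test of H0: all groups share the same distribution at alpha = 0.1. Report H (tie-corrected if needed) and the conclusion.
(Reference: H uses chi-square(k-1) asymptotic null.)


Step 1: Combine all N = 14 observations and assign midranks.
sorted (value, group, rank): (8,G1,1.5), (8,G2,1.5), (10,G1,3), (11,G1,4), (14,G3,5), (17,G3,6), (18,G2,7), (19,G2,8), (22,G3,9), (23,G1,10.5), (23,G2,10.5), (26,G2,12), (28,G3,13), (30,G3,14)
Step 2: Sum ranks within each group.
R_1 = 19 (n_1 = 4)
R_2 = 39 (n_2 = 5)
R_3 = 47 (n_3 = 5)
Step 3: H = 12/(N(N+1)) * sum(R_i^2/n_i) - 3(N+1)
     = 12/(14*15) * (19^2/4 + 39^2/5 + 47^2/5) - 3*15
     = 0.057143 * 836.25 - 45
     = 2.785714.
Step 4: Ties present; correction factor C = 1 - 12/(14^3 - 14) = 0.995604. Corrected H = 2.785714 / 0.995604 = 2.798013.
Step 5: Under H0, H ~ chi^2(2); p-value = 0.246842.
Step 6: alpha = 0.1. fail to reject H0.

H = 2.7980, df = 2, p = 0.246842, fail to reject H0.


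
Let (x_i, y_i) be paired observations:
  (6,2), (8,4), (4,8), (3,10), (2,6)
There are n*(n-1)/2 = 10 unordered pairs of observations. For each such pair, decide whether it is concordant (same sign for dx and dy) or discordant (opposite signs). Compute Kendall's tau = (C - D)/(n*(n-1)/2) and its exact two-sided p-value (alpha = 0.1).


Step 1: Enumerate the 10 unordered pairs (i,j) with i<j and classify each by sign(x_j-x_i) * sign(y_j-y_i).
  (1,2):dx=+2,dy=+2->C; (1,3):dx=-2,dy=+6->D; (1,4):dx=-3,dy=+8->D; (1,5):dx=-4,dy=+4->D
  (2,3):dx=-4,dy=+4->D; (2,4):dx=-5,dy=+6->D; (2,5):dx=-6,dy=+2->D; (3,4):dx=-1,dy=+2->D
  (3,5):dx=-2,dy=-2->C; (4,5):dx=-1,dy=-4->C
Step 2: C = 3, D = 7, total pairs = 10.
Step 3: tau = (C - D)/(n(n-1)/2) = (3 - 7)/10 = -0.400000.
Step 4: Exact two-sided p-value (enumerate n! = 120 permutations of y under H0): p = 0.483333.
Step 5: alpha = 0.1. fail to reject H0.

tau_b = -0.4000 (C=3, D=7), p = 0.483333, fail to reject H0.


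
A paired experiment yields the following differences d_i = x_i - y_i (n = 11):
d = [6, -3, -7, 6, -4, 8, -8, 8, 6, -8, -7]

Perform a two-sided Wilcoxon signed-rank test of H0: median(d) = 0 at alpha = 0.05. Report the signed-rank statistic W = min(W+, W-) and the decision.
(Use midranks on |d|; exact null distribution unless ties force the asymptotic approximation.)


Step 1: Drop any zero differences (none here) and take |d_i|.
|d| = [6, 3, 7, 6, 4, 8, 8, 8, 6, 8, 7]
Step 2: Midrank |d_i| (ties get averaged ranks).
ranks: |6|->4, |3|->1, |7|->6.5, |6|->4, |4|->2, |8|->9.5, |8|->9.5, |8|->9.5, |6|->4, |8|->9.5, |7|->6.5
Step 3: Attach original signs; sum ranks with positive sign and with negative sign.
W+ = 4 + 4 + 9.5 + 9.5 + 4 = 31
W- = 1 + 6.5 + 2 + 9.5 + 9.5 + 6.5 = 35
(Check: W+ + W- = 66 should equal n(n+1)/2 = 66.)
Step 4: Test statistic W = min(W+, W-) = 31.
Step 5: Ties in |d|, so use the tie-corrected normal approximation.
        E[W] = n(n+1)/4 = 11*12/4 = 33.
        Tie groups: |d|=6 (t=3), |d|=7 (t=2), |d|=8 (t=4); sum(t^3 - t) = 90.
        Var[W] = n(n+1)(2n+1)/24 - sum(t^3-t)/48 = 3036/24 - 90/48 = 124.625.
        z = (W - E[W]) / sqrt(Var[W]) = (31 - 33) / 11.1636 = -0.1792.
        Two-sided p = 2*Phi(z) = 0.857816.
Step 6: alpha = 0.05. fail to reject H0.

W+ = 31, W- = 35, W = min = 31, p = 0.857816, fail to reject H0.


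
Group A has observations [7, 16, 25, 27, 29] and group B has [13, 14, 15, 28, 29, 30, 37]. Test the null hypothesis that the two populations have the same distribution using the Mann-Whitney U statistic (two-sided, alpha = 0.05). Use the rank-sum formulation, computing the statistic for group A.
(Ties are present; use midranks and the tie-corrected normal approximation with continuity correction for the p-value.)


Step 1: Combine and sort all 12 observations; assign midranks.
sorted (value, group): (7,X), (13,Y), (14,Y), (15,Y), (16,X), (25,X), (27,X), (28,Y), (29,X), (29,Y), (30,Y), (37,Y)
ranks: 7->1, 13->2, 14->3, 15->4, 16->5, 25->6, 27->7, 28->8, 29->9.5, 29->9.5, 30->11, 37->12
Step 2: Rank sum for X: R1 = 1 + 5 + 6 + 7 + 9.5 = 28.5.
Step 3: U_X = R1 - n1(n1+1)/2 = 28.5 - 5*6/2 = 28.5 - 15 = 13.5.
       U_Y = n1*n2 - U_X = 35 - 13.5 = 21.5.
Step 4: Ties are present, so use the tie-corrected normal approximation (with continuity correction) for the p-value.
Step 5: p-value = 0.569088; compare to alpha = 0.05. fail to reject H0.

U_X = 13.5, p = 0.569088, fail to reject H0 at alpha = 0.05.


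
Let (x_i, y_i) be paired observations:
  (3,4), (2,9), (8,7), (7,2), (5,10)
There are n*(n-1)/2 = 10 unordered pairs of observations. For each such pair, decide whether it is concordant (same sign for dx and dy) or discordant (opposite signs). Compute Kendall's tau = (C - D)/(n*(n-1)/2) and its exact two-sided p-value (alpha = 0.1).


Step 1: Enumerate the 10 unordered pairs (i,j) with i<j and classify each by sign(x_j-x_i) * sign(y_j-y_i).
  (1,2):dx=-1,dy=+5->D; (1,3):dx=+5,dy=+3->C; (1,4):dx=+4,dy=-2->D; (1,5):dx=+2,dy=+6->C
  (2,3):dx=+6,dy=-2->D; (2,4):dx=+5,dy=-7->D; (2,5):dx=+3,dy=+1->C; (3,4):dx=-1,dy=-5->C
  (3,5):dx=-3,dy=+3->D; (4,5):dx=-2,dy=+8->D
Step 2: C = 4, D = 6, total pairs = 10.
Step 3: tau = (C - D)/(n(n-1)/2) = (4 - 6)/10 = -0.200000.
Step 4: Exact two-sided p-value (enumerate n! = 120 permutations of y under H0): p = 0.816667.
Step 5: alpha = 0.1. fail to reject H0.

tau_b = -0.2000 (C=4, D=6), p = 0.816667, fail to reject H0.


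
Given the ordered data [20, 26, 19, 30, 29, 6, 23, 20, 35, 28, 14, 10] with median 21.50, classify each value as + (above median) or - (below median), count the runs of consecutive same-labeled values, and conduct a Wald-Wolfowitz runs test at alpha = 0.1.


Step 1: Compute median = 21.50; label A = above, B = below.
Labels in order: BABAABABAABB  (n_A = 6, n_B = 6)
Step 2: Count runs R = 9.
Step 3: Under H0 (random ordering), E[R] = 2*n_A*n_B/(n_A+n_B) + 1 = 2*6*6/12 + 1 = 7.0000.
        Var[R] = 2*n_A*n_B*(2*n_A*n_B - n_A - n_B) / ((n_A+n_B)^2 * (n_A+n_B-1)) = 4320/1584 = 2.7273.
        SD[R] = 1.6514.
Step 4: Continuity-corrected z = (R - 0.5 - E[R]) / SD[R] = (9 - 0.5 - 7.0000) / 1.6514 = 0.9083.
Step 5: Two-sided p-value via normal approximation = 2*(1 - Phi(|z|)) = 0.363722.
Step 6: alpha = 0.1. fail to reject H0.

R = 9, z = 0.9083, p = 0.363722, fail to reject H0.


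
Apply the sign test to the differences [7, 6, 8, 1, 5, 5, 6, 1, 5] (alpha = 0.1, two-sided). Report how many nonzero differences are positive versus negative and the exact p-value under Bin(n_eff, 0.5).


Step 1: Discard zero differences. Original n = 9; n_eff = number of nonzero differences = 9.
Nonzero differences (with sign): +7, +6, +8, +1, +5, +5, +6, +1, +5
Step 2: Count signs: positive = 9, negative = 0.
Step 3: Under H0: P(positive) = 0.5, so the number of positives S ~ Bin(9, 0.5).
Step 4: Two-sided exact p-value = sum of Bin(9,0.5) probabilities at or below the observed probability = 0.003906.
Step 5: alpha = 0.1. reject H0.

n_eff = 9, pos = 9, neg = 0, p = 0.003906, reject H0.


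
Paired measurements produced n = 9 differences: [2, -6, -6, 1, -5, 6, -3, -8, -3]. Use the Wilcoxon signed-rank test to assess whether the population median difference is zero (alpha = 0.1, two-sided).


Step 1: Drop any zero differences (none here) and take |d_i|.
|d| = [2, 6, 6, 1, 5, 6, 3, 8, 3]
Step 2: Midrank |d_i| (ties get averaged ranks).
ranks: |2|->2, |6|->7, |6|->7, |1|->1, |5|->5, |6|->7, |3|->3.5, |8|->9, |3|->3.5
Step 3: Attach original signs; sum ranks with positive sign and with negative sign.
W+ = 2 + 1 + 7 = 10
W- = 7 + 7 + 5 + 3.5 + 9 + 3.5 = 35
(Check: W+ + W- = 45 should equal n(n+1)/2 = 45.)
Step 4: Test statistic W = min(W+, W-) = 10.
Step 5: Ties in |d|, so use the tie-corrected normal approximation.
        E[W] = n(n+1)/4 = 9*10/4 = 22.5.
        Tie groups: |d|=3 (t=2), |d|=6 (t=3); sum(t^3 - t) = 30.
        Var[W] = n(n+1)(2n+1)/24 - sum(t^3-t)/48 = 1710/24 - 30/48 = 70.625.
        z = (W - E[W]) / sqrt(Var[W]) = (10 - 22.5) / 8.4039 = -1.4874.
        Two-sided p = 2*Phi(z) = 0.136906.
Step 6: alpha = 0.1. fail to reject H0.

W+ = 10, W- = 35, W = min = 10, p = 0.136906, fail to reject H0.


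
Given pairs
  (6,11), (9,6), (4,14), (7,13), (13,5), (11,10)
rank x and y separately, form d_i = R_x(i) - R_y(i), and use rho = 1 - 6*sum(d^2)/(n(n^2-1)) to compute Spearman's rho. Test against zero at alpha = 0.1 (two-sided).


Step 1: Rank x and y separately (midranks; no ties here).
rank(x): 6->2, 9->4, 4->1, 7->3, 13->6, 11->5
rank(y): 11->4, 6->2, 14->6, 13->5, 5->1, 10->3
Step 2: d_i = R_x(i) - R_y(i); compute d_i^2.
  (2-4)^2=4, (4-2)^2=4, (1-6)^2=25, (3-5)^2=4, (6-1)^2=25, (5-3)^2=4
sum(d^2) = 66.
Step 3: rho = 1 - 6*66 / (6*(6^2 - 1)) = 1 - 396/210 = -0.885714.
Step 4: Under H0, t = rho * sqrt((n-2)/(1-rho^2)) = -3.8158 ~ t(4).
Step 5: Two-sided p-value from the t-distribution with 4 df = 0.018845.
Step 6: alpha = 0.1. reject H0.

rho = -0.8857, p = 0.018845, reject H0 at alpha = 0.1.


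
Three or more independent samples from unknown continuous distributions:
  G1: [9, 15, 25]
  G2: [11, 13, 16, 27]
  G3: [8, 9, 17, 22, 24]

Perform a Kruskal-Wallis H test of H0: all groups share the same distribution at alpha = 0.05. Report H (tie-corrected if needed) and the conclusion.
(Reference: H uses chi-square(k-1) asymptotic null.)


Step 1: Combine all N = 12 observations and assign midranks.
sorted (value, group, rank): (8,G3,1), (9,G1,2.5), (9,G3,2.5), (11,G2,4), (13,G2,5), (15,G1,6), (16,G2,7), (17,G3,8), (22,G3,9), (24,G3,10), (25,G1,11), (27,G2,12)
Step 2: Sum ranks within each group.
R_1 = 19.5 (n_1 = 3)
R_2 = 28 (n_2 = 4)
R_3 = 30.5 (n_3 = 5)
Step 3: H = 12/(N(N+1)) * sum(R_i^2/n_i) - 3(N+1)
     = 12/(12*13) * (19.5^2/3 + 28^2/4 + 30.5^2/5) - 3*13
     = 0.076923 * 508.8 - 39
     = 0.138462.
Step 4: Ties present; correction factor C = 1 - 6/(12^3 - 12) = 0.996503. Corrected H = 0.138462 / 0.996503 = 0.138947.
Step 5: Under H0, H ~ chi^2(2); p-value = 0.932885.
Step 6: alpha = 0.05. fail to reject H0.

H = 0.1389, df = 2, p = 0.932885, fail to reject H0.


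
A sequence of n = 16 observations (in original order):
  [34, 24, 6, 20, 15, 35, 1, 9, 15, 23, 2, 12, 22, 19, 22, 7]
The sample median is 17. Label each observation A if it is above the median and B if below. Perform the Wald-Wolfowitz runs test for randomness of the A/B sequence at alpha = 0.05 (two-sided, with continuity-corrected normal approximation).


Step 1: Compute median = 17; label A = above, B = below.
Labels in order: AABABABBBABBAAAB  (n_A = 8, n_B = 8)
Step 2: Count runs R = 10.
Step 3: Under H0 (random ordering), E[R] = 2*n_A*n_B/(n_A+n_B) + 1 = 2*8*8/16 + 1 = 9.0000.
        Var[R] = 2*n_A*n_B*(2*n_A*n_B - n_A - n_B) / ((n_A+n_B)^2 * (n_A+n_B-1)) = 14336/3840 = 3.7333.
        SD[R] = 1.9322.
Step 4: Continuity-corrected z = (R - 0.5 - E[R]) / SD[R] = (10 - 0.5 - 9.0000) / 1.9322 = 0.2588.
Step 5: Two-sided p-value via normal approximation = 2*(1 - Phi(|z|)) = 0.795809.
Step 6: alpha = 0.05. fail to reject H0.

R = 10, z = 0.2588, p = 0.795809, fail to reject H0.


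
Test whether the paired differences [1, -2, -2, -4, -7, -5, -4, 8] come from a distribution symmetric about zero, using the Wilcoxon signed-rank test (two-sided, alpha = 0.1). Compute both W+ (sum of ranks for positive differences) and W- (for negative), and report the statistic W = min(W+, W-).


Step 1: Drop any zero differences (none here) and take |d_i|.
|d| = [1, 2, 2, 4, 7, 5, 4, 8]
Step 2: Midrank |d_i| (ties get averaged ranks).
ranks: |1|->1, |2|->2.5, |2|->2.5, |4|->4.5, |7|->7, |5|->6, |4|->4.5, |8|->8
Step 3: Attach original signs; sum ranks with positive sign and with negative sign.
W+ = 1 + 8 = 9
W- = 2.5 + 2.5 + 4.5 + 7 + 6 + 4.5 = 27
(Check: W+ + W- = 36 should equal n(n+1)/2 = 36.)
Step 4: Test statistic W = min(W+, W-) = 9.
Step 5: Ties in |d|, so use the tie-corrected normal approximation.
        E[W] = n(n+1)/4 = 8*9/4 = 18.
        Tie groups: |d|=2 (t=2), |d|=4 (t=2); sum(t^3 - t) = 12.
        Var[W] = n(n+1)(2n+1)/24 - sum(t^3-t)/48 = 1224/24 - 12/48 = 50.75.
        z = (W - E[W]) / sqrt(Var[W]) = (9 - 18) / 7.1239 = -1.2634.
        Two-sided p = 2*Phi(z) = 0.206463.
Step 6: alpha = 0.1. fail to reject H0.

W+ = 9, W- = 27, W = min = 9, p = 0.206463, fail to reject H0.


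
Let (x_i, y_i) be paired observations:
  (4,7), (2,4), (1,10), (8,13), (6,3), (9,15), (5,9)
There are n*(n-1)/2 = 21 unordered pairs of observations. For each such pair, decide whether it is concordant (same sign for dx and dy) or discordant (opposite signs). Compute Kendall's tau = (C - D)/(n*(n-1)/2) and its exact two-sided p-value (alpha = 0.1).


Step 1: Enumerate the 21 unordered pairs (i,j) with i<j and classify each by sign(x_j-x_i) * sign(y_j-y_i).
  (1,2):dx=-2,dy=-3->C; (1,3):dx=-3,dy=+3->D; (1,4):dx=+4,dy=+6->C; (1,5):dx=+2,dy=-4->D
  (1,6):dx=+5,dy=+8->C; (1,7):dx=+1,dy=+2->C; (2,3):dx=-1,dy=+6->D; (2,4):dx=+6,dy=+9->C
  (2,5):dx=+4,dy=-1->D; (2,6):dx=+7,dy=+11->C; (2,7):dx=+3,dy=+5->C; (3,4):dx=+7,dy=+3->C
  (3,5):dx=+5,dy=-7->D; (3,6):dx=+8,dy=+5->C; (3,7):dx=+4,dy=-1->D; (4,5):dx=-2,dy=-10->C
  (4,6):dx=+1,dy=+2->C; (4,7):dx=-3,dy=-4->C; (5,6):dx=+3,dy=+12->C; (5,7):dx=-1,dy=+6->D
  (6,7):dx=-4,dy=-6->C
Step 2: C = 14, D = 7, total pairs = 21.
Step 3: tau = (C - D)/(n(n-1)/2) = (14 - 7)/21 = 0.333333.
Step 4: Exact two-sided p-value (enumerate n! = 5040 permutations of y under H0): p = 0.381349.
Step 5: alpha = 0.1. fail to reject H0.

tau_b = 0.3333 (C=14, D=7), p = 0.381349, fail to reject H0.


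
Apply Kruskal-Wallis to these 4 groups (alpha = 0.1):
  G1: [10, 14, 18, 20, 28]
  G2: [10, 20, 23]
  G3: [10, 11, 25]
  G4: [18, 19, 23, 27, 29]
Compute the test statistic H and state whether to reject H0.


Step 1: Combine all N = 16 observations and assign midranks.
sorted (value, group, rank): (10,G1,2), (10,G2,2), (10,G3,2), (11,G3,4), (14,G1,5), (18,G1,6.5), (18,G4,6.5), (19,G4,8), (20,G1,9.5), (20,G2,9.5), (23,G2,11.5), (23,G4,11.5), (25,G3,13), (27,G4,14), (28,G1,15), (29,G4,16)
Step 2: Sum ranks within each group.
R_1 = 38 (n_1 = 5)
R_2 = 23 (n_2 = 3)
R_3 = 19 (n_3 = 3)
R_4 = 56 (n_4 = 5)
Step 3: H = 12/(N(N+1)) * sum(R_i^2/n_i) - 3(N+1)
     = 12/(16*17) * (38^2/5 + 23^2/3 + 19^2/3 + 56^2/5) - 3*17
     = 0.044118 * 1212.67 - 51
     = 2.500000.
Step 4: Ties present; correction factor C = 1 - 42/(16^3 - 16) = 0.989706. Corrected H = 2.500000 / 0.989706 = 2.526003.
Step 5: Under H0, H ~ chi^2(3); p-value = 0.470610.
Step 6: alpha = 0.1. fail to reject H0.

H = 2.5260, df = 3, p = 0.470610, fail to reject H0.


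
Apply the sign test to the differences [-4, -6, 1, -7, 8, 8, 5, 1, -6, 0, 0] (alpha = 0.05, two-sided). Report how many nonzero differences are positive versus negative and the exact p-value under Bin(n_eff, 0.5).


Step 1: Discard zero differences. Original n = 11; n_eff = number of nonzero differences = 9.
Nonzero differences (with sign): -4, -6, +1, -7, +8, +8, +5, +1, -6
Step 2: Count signs: positive = 5, negative = 4.
Step 3: Under H0: P(positive) = 0.5, so the number of positives S ~ Bin(9, 0.5).
Step 4: Two-sided exact p-value = sum of Bin(9,0.5) probabilities at or below the observed probability = 1.000000.
Step 5: alpha = 0.05. fail to reject H0.

n_eff = 9, pos = 5, neg = 4, p = 1.000000, fail to reject H0.


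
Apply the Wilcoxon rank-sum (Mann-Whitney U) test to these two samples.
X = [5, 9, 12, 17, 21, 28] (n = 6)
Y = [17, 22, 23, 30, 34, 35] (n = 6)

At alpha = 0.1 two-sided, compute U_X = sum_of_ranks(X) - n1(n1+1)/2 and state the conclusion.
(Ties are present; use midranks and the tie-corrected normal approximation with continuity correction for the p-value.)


Step 1: Combine and sort all 12 observations; assign midranks.
sorted (value, group): (5,X), (9,X), (12,X), (17,X), (17,Y), (21,X), (22,Y), (23,Y), (28,X), (30,Y), (34,Y), (35,Y)
ranks: 5->1, 9->2, 12->3, 17->4.5, 17->4.5, 21->6, 22->7, 23->8, 28->9, 30->10, 34->11, 35->12
Step 2: Rank sum for X: R1 = 1 + 2 + 3 + 4.5 + 6 + 9 = 25.5.
Step 3: U_X = R1 - n1(n1+1)/2 = 25.5 - 6*7/2 = 25.5 - 21 = 4.5.
       U_Y = n1*n2 - U_X = 36 - 4.5 = 31.5.
Step 4: Ties are present, so use the tie-corrected normal approximation (with continuity correction) for the p-value.
Step 5: p-value = 0.037041; compare to alpha = 0.1. reject H0.

U_X = 4.5, p = 0.037041, reject H0 at alpha = 0.1.


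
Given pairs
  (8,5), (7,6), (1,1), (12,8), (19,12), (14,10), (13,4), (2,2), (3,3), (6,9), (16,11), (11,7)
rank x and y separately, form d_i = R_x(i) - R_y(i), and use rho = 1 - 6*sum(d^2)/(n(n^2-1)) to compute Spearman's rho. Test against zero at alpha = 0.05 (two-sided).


Step 1: Rank x and y separately (midranks; no ties here).
rank(x): 8->6, 7->5, 1->1, 12->8, 19->12, 14->10, 13->9, 2->2, 3->3, 6->4, 16->11, 11->7
rank(y): 5->5, 6->6, 1->1, 8->8, 12->12, 10->10, 4->4, 2->2, 3->3, 9->9, 11->11, 7->7
Step 2: d_i = R_x(i) - R_y(i); compute d_i^2.
  (6-5)^2=1, (5-6)^2=1, (1-1)^2=0, (8-8)^2=0, (12-12)^2=0, (10-10)^2=0, (9-4)^2=25, (2-2)^2=0, (3-3)^2=0, (4-9)^2=25, (11-11)^2=0, (7-7)^2=0
sum(d^2) = 52.
Step 3: rho = 1 - 6*52 / (12*(12^2 - 1)) = 1 - 312/1716 = 0.818182.
Step 4: Under H0, t = rho * sqrt((n-2)/(1-rho^2)) = 4.5000 ~ t(10).
Step 5: Two-sided p-value from the t-distribution with 10 df = 0.001143.
Step 6: alpha = 0.05. reject H0.

rho = 0.8182, p = 0.001143, reject H0 at alpha = 0.05.


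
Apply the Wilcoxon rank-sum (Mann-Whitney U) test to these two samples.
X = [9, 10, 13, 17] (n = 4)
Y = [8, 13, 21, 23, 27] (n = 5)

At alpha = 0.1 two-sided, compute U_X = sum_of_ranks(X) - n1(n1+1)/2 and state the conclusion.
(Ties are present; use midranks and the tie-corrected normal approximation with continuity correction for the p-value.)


Step 1: Combine and sort all 9 observations; assign midranks.
sorted (value, group): (8,Y), (9,X), (10,X), (13,X), (13,Y), (17,X), (21,Y), (23,Y), (27,Y)
ranks: 8->1, 9->2, 10->3, 13->4.5, 13->4.5, 17->6, 21->7, 23->8, 27->9
Step 2: Rank sum for X: R1 = 2 + 3 + 4.5 + 6 = 15.5.
Step 3: U_X = R1 - n1(n1+1)/2 = 15.5 - 4*5/2 = 15.5 - 10 = 5.5.
       U_Y = n1*n2 - U_X = 20 - 5.5 = 14.5.
Step 4: Ties are present, so use the tie-corrected normal approximation (with continuity correction) for the p-value.
Step 5: p-value = 0.325163; compare to alpha = 0.1. fail to reject H0.

U_X = 5.5, p = 0.325163, fail to reject H0 at alpha = 0.1.


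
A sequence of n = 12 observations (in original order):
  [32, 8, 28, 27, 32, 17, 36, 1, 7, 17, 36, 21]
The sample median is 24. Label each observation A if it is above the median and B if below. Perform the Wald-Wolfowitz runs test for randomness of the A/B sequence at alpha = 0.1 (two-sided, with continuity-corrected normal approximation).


Step 1: Compute median = 24; label A = above, B = below.
Labels in order: ABAAABABBBAB  (n_A = 6, n_B = 6)
Step 2: Count runs R = 8.
Step 3: Under H0 (random ordering), E[R] = 2*n_A*n_B/(n_A+n_B) + 1 = 2*6*6/12 + 1 = 7.0000.
        Var[R] = 2*n_A*n_B*(2*n_A*n_B - n_A - n_B) / ((n_A+n_B)^2 * (n_A+n_B-1)) = 4320/1584 = 2.7273.
        SD[R] = 1.6514.
Step 4: Continuity-corrected z = (R - 0.5 - E[R]) / SD[R] = (8 - 0.5 - 7.0000) / 1.6514 = 0.3028.
Step 5: Two-sided p-value via normal approximation = 2*(1 - Phi(|z|)) = 0.762069.
Step 6: alpha = 0.1. fail to reject H0.

R = 8, z = 0.3028, p = 0.762069, fail to reject H0.


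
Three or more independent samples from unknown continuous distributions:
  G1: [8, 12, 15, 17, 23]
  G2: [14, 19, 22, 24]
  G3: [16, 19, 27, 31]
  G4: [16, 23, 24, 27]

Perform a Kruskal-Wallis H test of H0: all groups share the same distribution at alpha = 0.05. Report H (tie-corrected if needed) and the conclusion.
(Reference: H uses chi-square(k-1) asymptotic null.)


Step 1: Combine all N = 17 observations and assign midranks.
sorted (value, group, rank): (8,G1,1), (12,G1,2), (14,G2,3), (15,G1,4), (16,G3,5.5), (16,G4,5.5), (17,G1,7), (19,G2,8.5), (19,G3,8.5), (22,G2,10), (23,G1,11.5), (23,G4,11.5), (24,G2,13.5), (24,G4,13.5), (27,G3,15.5), (27,G4,15.5), (31,G3,17)
Step 2: Sum ranks within each group.
R_1 = 25.5 (n_1 = 5)
R_2 = 35 (n_2 = 4)
R_3 = 46.5 (n_3 = 4)
R_4 = 46 (n_4 = 4)
Step 3: H = 12/(N(N+1)) * sum(R_i^2/n_i) - 3(N+1)
     = 12/(17*18) * (25.5^2/5 + 35^2/4 + 46.5^2/4 + 46^2/4) - 3*18
     = 0.039216 * 1505.86 - 54
     = 5.053431.
Step 4: Ties present; correction factor C = 1 - 30/(17^3 - 17) = 0.993873. Corrected H = 5.053431 / 0.993873 = 5.084587.
Step 5: Under H0, H ~ chi^2(3); p-value = 0.165707.
Step 6: alpha = 0.05. fail to reject H0.

H = 5.0846, df = 3, p = 0.165707, fail to reject H0.


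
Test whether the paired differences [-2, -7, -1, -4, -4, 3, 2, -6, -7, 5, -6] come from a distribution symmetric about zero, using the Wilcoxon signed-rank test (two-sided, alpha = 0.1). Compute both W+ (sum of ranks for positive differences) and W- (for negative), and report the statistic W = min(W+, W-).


Step 1: Drop any zero differences (none here) and take |d_i|.
|d| = [2, 7, 1, 4, 4, 3, 2, 6, 7, 5, 6]
Step 2: Midrank |d_i| (ties get averaged ranks).
ranks: |2|->2.5, |7|->10.5, |1|->1, |4|->5.5, |4|->5.5, |3|->4, |2|->2.5, |6|->8.5, |7|->10.5, |5|->7, |6|->8.5
Step 3: Attach original signs; sum ranks with positive sign and with negative sign.
W+ = 4 + 2.5 + 7 = 13.5
W- = 2.5 + 10.5 + 1 + 5.5 + 5.5 + 8.5 + 10.5 + 8.5 = 52.5
(Check: W+ + W- = 66 should equal n(n+1)/2 = 66.)
Step 4: Test statistic W = min(W+, W-) = 13.5.
Step 5: Ties in |d|, so use the tie-corrected normal approximation.
        E[W] = n(n+1)/4 = 11*12/4 = 33.
        Tie groups: |d|=2 (t=2), |d|=4 (t=2), |d|=6 (t=2), |d|=7 (t=2); sum(t^3 - t) = 24.
        Var[W] = n(n+1)(2n+1)/24 - sum(t^3-t)/48 = 3036/24 - 24/48 = 126.
        z = (W - E[W]) / sqrt(Var[W]) = (13.5 - 33) / 11.2250 = -1.7372.
        Two-sided p = 2*Phi(z) = 0.082352.
Step 6: alpha = 0.1. reject H0.

W+ = 13.5, W- = 52.5, W = min = 13.5, p = 0.082352, reject H0.


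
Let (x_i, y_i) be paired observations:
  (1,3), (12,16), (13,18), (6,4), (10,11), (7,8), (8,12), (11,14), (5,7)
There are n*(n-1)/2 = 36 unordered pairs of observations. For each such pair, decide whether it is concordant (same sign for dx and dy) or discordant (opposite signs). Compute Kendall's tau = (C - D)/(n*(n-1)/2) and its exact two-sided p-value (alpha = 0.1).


Step 1: Enumerate the 36 unordered pairs (i,j) with i<j and classify each by sign(x_j-x_i) * sign(y_j-y_i).
  (1,2):dx=+11,dy=+13->C; (1,3):dx=+12,dy=+15->C; (1,4):dx=+5,dy=+1->C; (1,5):dx=+9,dy=+8->C
  (1,6):dx=+6,dy=+5->C; (1,7):dx=+7,dy=+9->C; (1,8):dx=+10,dy=+11->C; (1,9):dx=+4,dy=+4->C
  (2,3):dx=+1,dy=+2->C; (2,4):dx=-6,dy=-12->C; (2,5):dx=-2,dy=-5->C; (2,6):dx=-5,dy=-8->C
  (2,7):dx=-4,dy=-4->C; (2,8):dx=-1,dy=-2->C; (2,9):dx=-7,dy=-9->C; (3,4):dx=-7,dy=-14->C
  (3,5):dx=-3,dy=-7->C; (3,6):dx=-6,dy=-10->C; (3,7):dx=-5,dy=-6->C; (3,8):dx=-2,dy=-4->C
  (3,9):dx=-8,dy=-11->C; (4,5):dx=+4,dy=+7->C; (4,6):dx=+1,dy=+4->C; (4,7):dx=+2,dy=+8->C
  (4,8):dx=+5,dy=+10->C; (4,9):dx=-1,dy=+3->D; (5,6):dx=-3,dy=-3->C; (5,7):dx=-2,dy=+1->D
  (5,8):dx=+1,dy=+3->C; (5,9):dx=-5,dy=-4->C; (6,7):dx=+1,dy=+4->C; (6,8):dx=+4,dy=+6->C
  (6,9):dx=-2,dy=-1->C; (7,8):dx=+3,dy=+2->C; (7,9):dx=-3,dy=-5->C; (8,9):dx=-6,dy=-7->C
Step 2: C = 34, D = 2, total pairs = 36.
Step 3: tau = (C - D)/(n(n-1)/2) = (34 - 2)/36 = 0.888889.
Step 4: Exact two-sided p-value (enumerate n! = 362880 permutations of y under H0): p = 0.000243.
Step 5: alpha = 0.1. reject H0.

tau_b = 0.8889 (C=34, D=2), p = 0.000243, reject H0.


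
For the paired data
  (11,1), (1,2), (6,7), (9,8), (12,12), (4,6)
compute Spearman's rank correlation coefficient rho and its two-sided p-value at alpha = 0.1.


Step 1: Rank x and y separately (midranks; no ties here).
rank(x): 11->5, 1->1, 6->3, 9->4, 12->6, 4->2
rank(y): 1->1, 2->2, 7->4, 8->5, 12->6, 6->3
Step 2: d_i = R_x(i) - R_y(i); compute d_i^2.
  (5-1)^2=16, (1-2)^2=1, (3-4)^2=1, (4-5)^2=1, (6-6)^2=0, (2-3)^2=1
sum(d^2) = 20.
Step 3: rho = 1 - 6*20 / (6*(6^2 - 1)) = 1 - 120/210 = 0.428571.
Step 4: Under H0, t = rho * sqrt((n-2)/(1-rho^2)) = 0.9487 ~ t(4).
Step 5: Two-sided p-value from the t-distribution with 4 df = 0.396501.
Step 6: alpha = 0.1. fail to reject H0.

rho = 0.4286, p = 0.396501, fail to reject H0 at alpha = 0.1.


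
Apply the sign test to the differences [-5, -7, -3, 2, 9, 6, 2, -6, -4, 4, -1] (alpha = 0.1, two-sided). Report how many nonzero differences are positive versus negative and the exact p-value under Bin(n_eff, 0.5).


Step 1: Discard zero differences. Original n = 11; n_eff = number of nonzero differences = 11.
Nonzero differences (with sign): -5, -7, -3, +2, +9, +6, +2, -6, -4, +4, -1
Step 2: Count signs: positive = 5, negative = 6.
Step 3: Under H0: P(positive) = 0.5, so the number of positives S ~ Bin(11, 0.5).
Step 4: Two-sided exact p-value = sum of Bin(11,0.5) probabilities at or below the observed probability = 1.000000.
Step 5: alpha = 0.1. fail to reject H0.

n_eff = 11, pos = 5, neg = 6, p = 1.000000, fail to reject H0.


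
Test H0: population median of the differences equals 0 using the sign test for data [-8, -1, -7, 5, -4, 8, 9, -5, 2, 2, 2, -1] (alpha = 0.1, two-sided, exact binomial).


Step 1: Discard zero differences. Original n = 12; n_eff = number of nonzero differences = 12.
Nonzero differences (with sign): -8, -1, -7, +5, -4, +8, +9, -5, +2, +2, +2, -1
Step 2: Count signs: positive = 6, negative = 6.
Step 3: Under H0: P(positive) = 0.5, so the number of positives S ~ Bin(12, 0.5).
Step 4: Two-sided exact p-value = sum of Bin(12,0.5) probabilities at or below the observed probability = 1.000000.
Step 5: alpha = 0.1. fail to reject H0.

n_eff = 12, pos = 6, neg = 6, p = 1.000000, fail to reject H0.


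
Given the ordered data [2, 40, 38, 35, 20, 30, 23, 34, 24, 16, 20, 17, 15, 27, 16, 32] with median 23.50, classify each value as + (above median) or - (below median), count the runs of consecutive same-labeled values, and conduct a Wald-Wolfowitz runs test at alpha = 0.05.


Step 1: Compute median = 23.50; label A = above, B = below.
Labels in order: BAAABABAABBBBABA  (n_A = 8, n_B = 8)
Step 2: Count runs R = 10.
Step 3: Under H0 (random ordering), E[R] = 2*n_A*n_B/(n_A+n_B) + 1 = 2*8*8/16 + 1 = 9.0000.
        Var[R] = 2*n_A*n_B*(2*n_A*n_B - n_A - n_B) / ((n_A+n_B)^2 * (n_A+n_B-1)) = 14336/3840 = 3.7333.
        SD[R] = 1.9322.
Step 4: Continuity-corrected z = (R - 0.5 - E[R]) / SD[R] = (10 - 0.5 - 9.0000) / 1.9322 = 0.2588.
Step 5: Two-sided p-value via normal approximation = 2*(1 - Phi(|z|)) = 0.795809.
Step 6: alpha = 0.05. fail to reject H0.

R = 10, z = 0.2588, p = 0.795809, fail to reject H0.


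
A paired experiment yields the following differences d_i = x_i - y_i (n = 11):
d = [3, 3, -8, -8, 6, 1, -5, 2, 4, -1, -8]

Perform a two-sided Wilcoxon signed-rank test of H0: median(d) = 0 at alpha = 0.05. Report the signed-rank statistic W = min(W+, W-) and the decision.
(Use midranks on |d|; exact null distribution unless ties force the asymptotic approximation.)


Step 1: Drop any zero differences (none here) and take |d_i|.
|d| = [3, 3, 8, 8, 6, 1, 5, 2, 4, 1, 8]
Step 2: Midrank |d_i| (ties get averaged ranks).
ranks: |3|->4.5, |3|->4.5, |8|->10, |8|->10, |6|->8, |1|->1.5, |5|->7, |2|->3, |4|->6, |1|->1.5, |8|->10
Step 3: Attach original signs; sum ranks with positive sign and with negative sign.
W+ = 4.5 + 4.5 + 8 + 1.5 + 3 + 6 = 27.5
W- = 10 + 10 + 7 + 1.5 + 10 = 38.5
(Check: W+ + W- = 66 should equal n(n+1)/2 = 66.)
Step 4: Test statistic W = min(W+, W-) = 27.5.
Step 5: Ties in |d|, so use the tie-corrected normal approximation.
        E[W] = n(n+1)/4 = 11*12/4 = 33.
        Tie groups: |d|=1 (t=2), |d|=3 (t=2), |d|=8 (t=3); sum(t^3 - t) = 36.
        Var[W] = n(n+1)(2n+1)/24 - sum(t^3-t)/48 = 3036/24 - 36/48 = 125.75.
        z = (W - E[W]) / sqrt(Var[W]) = (27.5 - 33) / 11.2138 = -0.4905.
        Two-sided p = 2*Phi(z) = 0.623804.
Step 6: alpha = 0.05. fail to reject H0.

W+ = 27.5, W- = 38.5, W = min = 27.5, p = 0.623804, fail to reject H0.


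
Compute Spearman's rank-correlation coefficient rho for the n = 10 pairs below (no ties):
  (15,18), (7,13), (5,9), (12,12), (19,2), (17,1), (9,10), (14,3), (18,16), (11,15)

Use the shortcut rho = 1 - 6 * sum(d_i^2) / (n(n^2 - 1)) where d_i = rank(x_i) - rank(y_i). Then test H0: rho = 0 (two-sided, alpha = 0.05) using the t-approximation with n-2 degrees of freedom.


Step 1: Rank x and y separately (midranks; no ties here).
rank(x): 15->7, 7->2, 5->1, 12->5, 19->10, 17->8, 9->3, 14->6, 18->9, 11->4
rank(y): 18->10, 13->7, 9->4, 12->6, 2->2, 1->1, 10->5, 3->3, 16->9, 15->8
Step 2: d_i = R_x(i) - R_y(i); compute d_i^2.
  (7-10)^2=9, (2-7)^2=25, (1-4)^2=9, (5-6)^2=1, (10-2)^2=64, (8-1)^2=49, (3-5)^2=4, (6-3)^2=9, (9-9)^2=0, (4-8)^2=16
sum(d^2) = 186.
Step 3: rho = 1 - 6*186 / (10*(10^2 - 1)) = 1 - 1116/990 = -0.127273.
Step 4: Under H0, t = rho * sqrt((n-2)/(1-rho^2)) = -0.3629 ~ t(8).
Step 5: Two-sided p-value from the t-distribution with 8 df = 0.726057.
Step 6: alpha = 0.05. fail to reject H0.

rho = -0.1273, p = 0.726057, fail to reject H0 at alpha = 0.05.


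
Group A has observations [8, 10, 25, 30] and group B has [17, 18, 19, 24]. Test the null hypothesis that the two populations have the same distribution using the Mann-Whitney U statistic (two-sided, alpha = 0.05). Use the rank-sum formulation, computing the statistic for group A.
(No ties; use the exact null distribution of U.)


Step 1: Combine and sort all 8 observations; assign midranks.
sorted (value, group): (8,X), (10,X), (17,Y), (18,Y), (19,Y), (24,Y), (25,X), (30,X)
ranks: 8->1, 10->2, 17->3, 18->4, 19->5, 24->6, 25->7, 30->8
Step 2: Rank sum for X: R1 = 1 + 2 + 7 + 8 = 18.
Step 3: U_X = R1 - n1(n1+1)/2 = 18 - 4*5/2 = 18 - 10 = 8.
       U_Y = n1*n2 - U_X = 16 - 8 = 8.
Step 4: No ties, so the exact null distribution of U (based on enumerating the C(8,4) = 70 equally likely rank assignments) gives the two-sided p-value.
Step 5: p-value = 1.000000; compare to alpha = 0.05. fail to reject H0.

U_X = 8, p = 1.000000, fail to reject H0 at alpha = 0.05.


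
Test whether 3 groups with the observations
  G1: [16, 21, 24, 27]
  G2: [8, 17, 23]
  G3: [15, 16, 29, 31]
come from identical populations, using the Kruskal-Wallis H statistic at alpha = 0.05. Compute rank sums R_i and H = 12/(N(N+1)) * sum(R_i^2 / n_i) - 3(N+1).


Step 1: Combine all N = 11 observations and assign midranks.
sorted (value, group, rank): (8,G2,1), (15,G3,2), (16,G1,3.5), (16,G3,3.5), (17,G2,5), (21,G1,6), (23,G2,7), (24,G1,8), (27,G1,9), (29,G3,10), (31,G3,11)
Step 2: Sum ranks within each group.
R_1 = 26.5 (n_1 = 4)
R_2 = 13 (n_2 = 3)
R_3 = 26.5 (n_3 = 4)
Step 3: H = 12/(N(N+1)) * sum(R_i^2/n_i) - 3(N+1)
     = 12/(11*12) * (26.5^2/4 + 13^2/3 + 26.5^2/4) - 3*12
     = 0.090909 * 407.458 - 36
     = 1.041667.
Step 4: Ties present; correction factor C = 1 - 6/(11^3 - 11) = 0.995455. Corrected H = 1.041667 / 0.995455 = 1.046423.
Step 5: Under H0, H ~ chi^2(2); p-value = 0.592614.
Step 6: alpha = 0.05. fail to reject H0.

H = 1.0464, df = 2, p = 0.592614, fail to reject H0.
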